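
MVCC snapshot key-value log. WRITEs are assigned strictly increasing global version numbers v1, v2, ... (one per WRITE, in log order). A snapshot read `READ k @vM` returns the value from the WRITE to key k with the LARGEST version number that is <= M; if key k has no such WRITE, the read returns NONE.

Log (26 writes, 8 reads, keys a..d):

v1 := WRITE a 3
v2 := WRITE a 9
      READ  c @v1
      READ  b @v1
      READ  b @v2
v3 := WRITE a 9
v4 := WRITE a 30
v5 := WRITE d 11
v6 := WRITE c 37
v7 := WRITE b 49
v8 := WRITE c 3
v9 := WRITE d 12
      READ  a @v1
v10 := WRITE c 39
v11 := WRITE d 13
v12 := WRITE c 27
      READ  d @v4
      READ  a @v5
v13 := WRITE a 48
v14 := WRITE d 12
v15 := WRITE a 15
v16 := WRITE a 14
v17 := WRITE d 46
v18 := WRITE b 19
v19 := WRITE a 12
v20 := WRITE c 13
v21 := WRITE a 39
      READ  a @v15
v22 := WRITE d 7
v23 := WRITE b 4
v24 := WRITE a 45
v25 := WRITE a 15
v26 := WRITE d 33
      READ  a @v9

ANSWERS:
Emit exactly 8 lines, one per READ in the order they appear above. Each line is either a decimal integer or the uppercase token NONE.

Answer: NONE
NONE
NONE
3
NONE
30
15
30

Derivation:
v1: WRITE a=3  (a history now [(1, 3)])
v2: WRITE a=9  (a history now [(1, 3), (2, 9)])
READ c @v1: history=[] -> no version <= 1 -> NONE
READ b @v1: history=[] -> no version <= 1 -> NONE
READ b @v2: history=[] -> no version <= 2 -> NONE
v3: WRITE a=9  (a history now [(1, 3), (2, 9), (3, 9)])
v4: WRITE a=30  (a history now [(1, 3), (2, 9), (3, 9), (4, 30)])
v5: WRITE d=11  (d history now [(5, 11)])
v6: WRITE c=37  (c history now [(6, 37)])
v7: WRITE b=49  (b history now [(7, 49)])
v8: WRITE c=3  (c history now [(6, 37), (8, 3)])
v9: WRITE d=12  (d history now [(5, 11), (9, 12)])
READ a @v1: history=[(1, 3), (2, 9), (3, 9), (4, 30)] -> pick v1 -> 3
v10: WRITE c=39  (c history now [(6, 37), (8, 3), (10, 39)])
v11: WRITE d=13  (d history now [(5, 11), (9, 12), (11, 13)])
v12: WRITE c=27  (c history now [(6, 37), (8, 3), (10, 39), (12, 27)])
READ d @v4: history=[(5, 11), (9, 12), (11, 13)] -> no version <= 4 -> NONE
READ a @v5: history=[(1, 3), (2, 9), (3, 9), (4, 30)] -> pick v4 -> 30
v13: WRITE a=48  (a history now [(1, 3), (2, 9), (3, 9), (4, 30), (13, 48)])
v14: WRITE d=12  (d history now [(5, 11), (9, 12), (11, 13), (14, 12)])
v15: WRITE a=15  (a history now [(1, 3), (2, 9), (3, 9), (4, 30), (13, 48), (15, 15)])
v16: WRITE a=14  (a history now [(1, 3), (2, 9), (3, 9), (4, 30), (13, 48), (15, 15), (16, 14)])
v17: WRITE d=46  (d history now [(5, 11), (9, 12), (11, 13), (14, 12), (17, 46)])
v18: WRITE b=19  (b history now [(7, 49), (18, 19)])
v19: WRITE a=12  (a history now [(1, 3), (2, 9), (3, 9), (4, 30), (13, 48), (15, 15), (16, 14), (19, 12)])
v20: WRITE c=13  (c history now [(6, 37), (8, 3), (10, 39), (12, 27), (20, 13)])
v21: WRITE a=39  (a history now [(1, 3), (2, 9), (3, 9), (4, 30), (13, 48), (15, 15), (16, 14), (19, 12), (21, 39)])
READ a @v15: history=[(1, 3), (2, 9), (3, 9), (4, 30), (13, 48), (15, 15), (16, 14), (19, 12), (21, 39)] -> pick v15 -> 15
v22: WRITE d=7  (d history now [(5, 11), (9, 12), (11, 13), (14, 12), (17, 46), (22, 7)])
v23: WRITE b=4  (b history now [(7, 49), (18, 19), (23, 4)])
v24: WRITE a=45  (a history now [(1, 3), (2, 9), (3, 9), (4, 30), (13, 48), (15, 15), (16, 14), (19, 12), (21, 39), (24, 45)])
v25: WRITE a=15  (a history now [(1, 3), (2, 9), (3, 9), (4, 30), (13, 48), (15, 15), (16, 14), (19, 12), (21, 39), (24, 45), (25, 15)])
v26: WRITE d=33  (d history now [(5, 11), (9, 12), (11, 13), (14, 12), (17, 46), (22, 7), (26, 33)])
READ a @v9: history=[(1, 3), (2, 9), (3, 9), (4, 30), (13, 48), (15, 15), (16, 14), (19, 12), (21, 39), (24, 45), (25, 15)] -> pick v4 -> 30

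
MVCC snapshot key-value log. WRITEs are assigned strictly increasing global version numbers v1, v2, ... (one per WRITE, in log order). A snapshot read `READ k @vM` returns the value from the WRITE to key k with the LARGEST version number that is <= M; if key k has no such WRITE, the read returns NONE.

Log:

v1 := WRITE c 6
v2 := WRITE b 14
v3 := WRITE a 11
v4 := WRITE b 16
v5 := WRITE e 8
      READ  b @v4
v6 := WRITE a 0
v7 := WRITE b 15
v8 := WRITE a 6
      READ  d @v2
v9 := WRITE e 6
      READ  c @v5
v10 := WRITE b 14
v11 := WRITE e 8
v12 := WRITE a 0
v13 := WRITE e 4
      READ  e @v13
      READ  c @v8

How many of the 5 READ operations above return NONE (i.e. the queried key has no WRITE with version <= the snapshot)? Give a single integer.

v1: WRITE c=6  (c history now [(1, 6)])
v2: WRITE b=14  (b history now [(2, 14)])
v3: WRITE a=11  (a history now [(3, 11)])
v4: WRITE b=16  (b history now [(2, 14), (4, 16)])
v5: WRITE e=8  (e history now [(5, 8)])
READ b @v4: history=[(2, 14), (4, 16)] -> pick v4 -> 16
v6: WRITE a=0  (a history now [(3, 11), (6, 0)])
v7: WRITE b=15  (b history now [(2, 14), (4, 16), (7, 15)])
v8: WRITE a=6  (a history now [(3, 11), (6, 0), (8, 6)])
READ d @v2: history=[] -> no version <= 2 -> NONE
v9: WRITE e=6  (e history now [(5, 8), (9, 6)])
READ c @v5: history=[(1, 6)] -> pick v1 -> 6
v10: WRITE b=14  (b history now [(2, 14), (4, 16), (7, 15), (10, 14)])
v11: WRITE e=8  (e history now [(5, 8), (9, 6), (11, 8)])
v12: WRITE a=0  (a history now [(3, 11), (6, 0), (8, 6), (12, 0)])
v13: WRITE e=4  (e history now [(5, 8), (9, 6), (11, 8), (13, 4)])
READ e @v13: history=[(5, 8), (9, 6), (11, 8), (13, 4)] -> pick v13 -> 4
READ c @v8: history=[(1, 6)] -> pick v1 -> 6
Read results in order: ['16', 'NONE', '6', '4', '6']
NONE count = 1

Answer: 1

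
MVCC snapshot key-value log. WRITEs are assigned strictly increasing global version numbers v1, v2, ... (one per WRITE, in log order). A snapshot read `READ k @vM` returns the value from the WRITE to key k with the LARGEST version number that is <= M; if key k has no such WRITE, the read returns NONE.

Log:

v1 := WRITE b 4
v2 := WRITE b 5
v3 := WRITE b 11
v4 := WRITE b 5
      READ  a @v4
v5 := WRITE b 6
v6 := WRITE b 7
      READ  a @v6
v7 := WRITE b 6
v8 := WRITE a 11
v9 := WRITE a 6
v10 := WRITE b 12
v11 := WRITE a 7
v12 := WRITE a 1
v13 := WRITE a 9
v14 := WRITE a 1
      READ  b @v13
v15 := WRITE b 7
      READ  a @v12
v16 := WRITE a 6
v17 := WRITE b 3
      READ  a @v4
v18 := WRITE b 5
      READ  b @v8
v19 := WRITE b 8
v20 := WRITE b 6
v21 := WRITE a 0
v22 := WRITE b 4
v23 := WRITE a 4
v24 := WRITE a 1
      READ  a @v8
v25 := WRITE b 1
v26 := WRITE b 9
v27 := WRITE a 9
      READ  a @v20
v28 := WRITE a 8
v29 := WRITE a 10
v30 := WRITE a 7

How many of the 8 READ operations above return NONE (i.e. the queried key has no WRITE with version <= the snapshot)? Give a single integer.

v1: WRITE b=4  (b history now [(1, 4)])
v2: WRITE b=5  (b history now [(1, 4), (2, 5)])
v3: WRITE b=11  (b history now [(1, 4), (2, 5), (3, 11)])
v4: WRITE b=5  (b history now [(1, 4), (2, 5), (3, 11), (4, 5)])
READ a @v4: history=[] -> no version <= 4 -> NONE
v5: WRITE b=6  (b history now [(1, 4), (2, 5), (3, 11), (4, 5), (5, 6)])
v6: WRITE b=7  (b history now [(1, 4), (2, 5), (3, 11), (4, 5), (5, 6), (6, 7)])
READ a @v6: history=[] -> no version <= 6 -> NONE
v7: WRITE b=6  (b history now [(1, 4), (2, 5), (3, 11), (4, 5), (5, 6), (6, 7), (7, 6)])
v8: WRITE a=11  (a history now [(8, 11)])
v9: WRITE a=6  (a history now [(8, 11), (9, 6)])
v10: WRITE b=12  (b history now [(1, 4), (2, 5), (3, 11), (4, 5), (5, 6), (6, 7), (7, 6), (10, 12)])
v11: WRITE a=7  (a history now [(8, 11), (9, 6), (11, 7)])
v12: WRITE a=1  (a history now [(8, 11), (9, 6), (11, 7), (12, 1)])
v13: WRITE a=9  (a history now [(8, 11), (9, 6), (11, 7), (12, 1), (13, 9)])
v14: WRITE a=1  (a history now [(8, 11), (9, 6), (11, 7), (12, 1), (13, 9), (14, 1)])
READ b @v13: history=[(1, 4), (2, 5), (3, 11), (4, 5), (5, 6), (6, 7), (7, 6), (10, 12)] -> pick v10 -> 12
v15: WRITE b=7  (b history now [(1, 4), (2, 5), (3, 11), (4, 5), (5, 6), (6, 7), (7, 6), (10, 12), (15, 7)])
READ a @v12: history=[(8, 11), (9, 6), (11, 7), (12, 1), (13, 9), (14, 1)] -> pick v12 -> 1
v16: WRITE a=6  (a history now [(8, 11), (9, 6), (11, 7), (12, 1), (13, 9), (14, 1), (16, 6)])
v17: WRITE b=3  (b history now [(1, 4), (2, 5), (3, 11), (4, 5), (5, 6), (6, 7), (7, 6), (10, 12), (15, 7), (17, 3)])
READ a @v4: history=[(8, 11), (9, 6), (11, 7), (12, 1), (13, 9), (14, 1), (16, 6)] -> no version <= 4 -> NONE
v18: WRITE b=5  (b history now [(1, 4), (2, 5), (3, 11), (4, 5), (5, 6), (6, 7), (7, 6), (10, 12), (15, 7), (17, 3), (18, 5)])
READ b @v8: history=[(1, 4), (2, 5), (3, 11), (4, 5), (5, 6), (6, 7), (7, 6), (10, 12), (15, 7), (17, 3), (18, 5)] -> pick v7 -> 6
v19: WRITE b=8  (b history now [(1, 4), (2, 5), (3, 11), (4, 5), (5, 6), (6, 7), (7, 6), (10, 12), (15, 7), (17, 3), (18, 5), (19, 8)])
v20: WRITE b=6  (b history now [(1, 4), (2, 5), (3, 11), (4, 5), (5, 6), (6, 7), (7, 6), (10, 12), (15, 7), (17, 3), (18, 5), (19, 8), (20, 6)])
v21: WRITE a=0  (a history now [(8, 11), (9, 6), (11, 7), (12, 1), (13, 9), (14, 1), (16, 6), (21, 0)])
v22: WRITE b=4  (b history now [(1, 4), (2, 5), (3, 11), (4, 5), (5, 6), (6, 7), (7, 6), (10, 12), (15, 7), (17, 3), (18, 5), (19, 8), (20, 6), (22, 4)])
v23: WRITE a=4  (a history now [(8, 11), (9, 6), (11, 7), (12, 1), (13, 9), (14, 1), (16, 6), (21, 0), (23, 4)])
v24: WRITE a=1  (a history now [(8, 11), (9, 6), (11, 7), (12, 1), (13, 9), (14, 1), (16, 6), (21, 0), (23, 4), (24, 1)])
READ a @v8: history=[(8, 11), (9, 6), (11, 7), (12, 1), (13, 9), (14, 1), (16, 6), (21, 0), (23, 4), (24, 1)] -> pick v8 -> 11
v25: WRITE b=1  (b history now [(1, 4), (2, 5), (3, 11), (4, 5), (5, 6), (6, 7), (7, 6), (10, 12), (15, 7), (17, 3), (18, 5), (19, 8), (20, 6), (22, 4), (25, 1)])
v26: WRITE b=9  (b history now [(1, 4), (2, 5), (3, 11), (4, 5), (5, 6), (6, 7), (7, 6), (10, 12), (15, 7), (17, 3), (18, 5), (19, 8), (20, 6), (22, 4), (25, 1), (26, 9)])
v27: WRITE a=9  (a history now [(8, 11), (9, 6), (11, 7), (12, 1), (13, 9), (14, 1), (16, 6), (21, 0), (23, 4), (24, 1), (27, 9)])
READ a @v20: history=[(8, 11), (9, 6), (11, 7), (12, 1), (13, 9), (14, 1), (16, 6), (21, 0), (23, 4), (24, 1), (27, 9)] -> pick v16 -> 6
v28: WRITE a=8  (a history now [(8, 11), (9, 6), (11, 7), (12, 1), (13, 9), (14, 1), (16, 6), (21, 0), (23, 4), (24, 1), (27, 9), (28, 8)])
v29: WRITE a=10  (a history now [(8, 11), (9, 6), (11, 7), (12, 1), (13, 9), (14, 1), (16, 6), (21, 0), (23, 4), (24, 1), (27, 9), (28, 8), (29, 10)])
v30: WRITE a=7  (a history now [(8, 11), (9, 6), (11, 7), (12, 1), (13, 9), (14, 1), (16, 6), (21, 0), (23, 4), (24, 1), (27, 9), (28, 8), (29, 10), (30, 7)])
Read results in order: ['NONE', 'NONE', '12', '1', 'NONE', '6', '11', '6']
NONE count = 3

Answer: 3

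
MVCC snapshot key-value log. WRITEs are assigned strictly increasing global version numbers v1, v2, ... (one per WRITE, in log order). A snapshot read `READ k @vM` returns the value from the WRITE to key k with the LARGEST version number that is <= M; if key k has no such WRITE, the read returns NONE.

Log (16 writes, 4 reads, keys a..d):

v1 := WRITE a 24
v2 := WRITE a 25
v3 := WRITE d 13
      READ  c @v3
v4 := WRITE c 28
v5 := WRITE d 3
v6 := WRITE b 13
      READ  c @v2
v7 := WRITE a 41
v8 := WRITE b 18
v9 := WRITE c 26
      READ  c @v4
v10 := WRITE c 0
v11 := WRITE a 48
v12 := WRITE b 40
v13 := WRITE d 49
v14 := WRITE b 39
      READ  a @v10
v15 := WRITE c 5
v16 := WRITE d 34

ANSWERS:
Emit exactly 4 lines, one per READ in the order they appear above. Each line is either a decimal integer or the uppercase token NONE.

Answer: NONE
NONE
28
41

Derivation:
v1: WRITE a=24  (a history now [(1, 24)])
v2: WRITE a=25  (a history now [(1, 24), (2, 25)])
v3: WRITE d=13  (d history now [(3, 13)])
READ c @v3: history=[] -> no version <= 3 -> NONE
v4: WRITE c=28  (c history now [(4, 28)])
v5: WRITE d=3  (d history now [(3, 13), (5, 3)])
v6: WRITE b=13  (b history now [(6, 13)])
READ c @v2: history=[(4, 28)] -> no version <= 2 -> NONE
v7: WRITE a=41  (a history now [(1, 24), (2, 25), (7, 41)])
v8: WRITE b=18  (b history now [(6, 13), (8, 18)])
v9: WRITE c=26  (c history now [(4, 28), (9, 26)])
READ c @v4: history=[(4, 28), (9, 26)] -> pick v4 -> 28
v10: WRITE c=0  (c history now [(4, 28), (9, 26), (10, 0)])
v11: WRITE a=48  (a history now [(1, 24), (2, 25), (7, 41), (11, 48)])
v12: WRITE b=40  (b history now [(6, 13), (8, 18), (12, 40)])
v13: WRITE d=49  (d history now [(3, 13), (5, 3), (13, 49)])
v14: WRITE b=39  (b history now [(6, 13), (8, 18), (12, 40), (14, 39)])
READ a @v10: history=[(1, 24), (2, 25), (7, 41), (11, 48)] -> pick v7 -> 41
v15: WRITE c=5  (c history now [(4, 28), (9, 26), (10, 0), (15, 5)])
v16: WRITE d=34  (d history now [(3, 13), (5, 3), (13, 49), (16, 34)])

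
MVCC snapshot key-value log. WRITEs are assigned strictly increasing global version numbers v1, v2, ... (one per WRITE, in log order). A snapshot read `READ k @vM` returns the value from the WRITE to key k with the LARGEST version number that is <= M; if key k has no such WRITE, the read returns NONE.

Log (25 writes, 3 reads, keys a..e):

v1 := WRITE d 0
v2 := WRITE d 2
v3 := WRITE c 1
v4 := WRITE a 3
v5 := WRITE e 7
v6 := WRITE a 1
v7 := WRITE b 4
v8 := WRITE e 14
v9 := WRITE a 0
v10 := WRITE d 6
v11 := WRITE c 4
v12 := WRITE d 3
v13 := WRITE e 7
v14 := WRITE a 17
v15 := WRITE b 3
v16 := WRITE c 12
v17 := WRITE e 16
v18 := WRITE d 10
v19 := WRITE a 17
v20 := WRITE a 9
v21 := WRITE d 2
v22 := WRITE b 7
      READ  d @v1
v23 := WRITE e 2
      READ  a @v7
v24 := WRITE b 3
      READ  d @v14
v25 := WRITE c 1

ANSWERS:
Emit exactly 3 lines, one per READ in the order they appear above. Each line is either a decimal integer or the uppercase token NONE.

v1: WRITE d=0  (d history now [(1, 0)])
v2: WRITE d=2  (d history now [(1, 0), (2, 2)])
v3: WRITE c=1  (c history now [(3, 1)])
v4: WRITE a=3  (a history now [(4, 3)])
v5: WRITE e=7  (e history now [(5, 7)])
v6: WRITE a=1  (a history now [(4, 3), (6, 1)])
v7: WRITE b=4  (b history now [(7, 4)])
v8: WRITE e=14  (e history now [(5, 7), (8, 14)])
v9: WRITE a=0  (a history now [(4, 3), (6, 1), (9, 0)])
v10: WRITE d=6  (d history now [(1, 0), (2, 2), (10, 6)])
v11: WRITE c=4  (c history now [(3, 1), (11, 4)])
v12: WRITE d=3  (d history now [(1, 0), (2, 2), (10, 6), (12, 3)])
v13: WRITE e=7  (e history now [(5, 7), (8, 14), (13, 7)])
v14: WRITE a=17  (a history now [(4, 3), (6, 1), (9, 0), (14, 17)])
v15: WRITE b=3  (b history now [(7, 4), (15, 3)])
v16: WRITE c=12  (c history now [(3, 1), (11, 4), (16, 12)])
v17: WRITE e=16  (e history now [(5, 7), (8, 14), (13, 7), (17, 16)])
v18: WRITE d=10  (d history now [(1, 0), (2, 2), (10, 6), (12, 3), (18, 10)])
v19: WRITE a=17  (a history now [(4, 3), (6, 1), (9, 0), (14, 17), (19, 17)])
v20: WRITE a=9  (a history now [(4, 3), (6, 1), (9, 0), (14, 17), (19, 17), (20, 9)])
v21: WRITE d=2  (d history now [(1, 0), (2, 2), (10, 6), (12, 3), (18, 10), (21, 2)])
v22: WRITE b=7  (b history now [(7, 4), (15, 3), (22, 7)])
READ d @v1: history=[(1, 0), (2, 2), (10, 6), (12, 3), (18, 10), (21, 2)] -> pick v1 -> 0
v23: WRITE e=2  (e history now [(5, 7), (8, 14), (13, 7), (17, 16), (23, 2)])
READ a @v7: history=[(4, 3), (6, 1), (9, 0), (14, 17), (19, 17), (20, 9)] -> pick v6 -> 1
v24: WRITE b=3  (b history now [(7, 4), (15, 3), (22, 7), (24, 3)])
READ d @v14: history=[(1, 0), (2, 2), (10, 6), (12, 3), (18, 10), (21, 2)] -> pick v12 -> 3
v25: WRITE c=1  (c history now [(3, 1), (11, 4), (16, 12), (25, 1)])

Answer: 0
1
3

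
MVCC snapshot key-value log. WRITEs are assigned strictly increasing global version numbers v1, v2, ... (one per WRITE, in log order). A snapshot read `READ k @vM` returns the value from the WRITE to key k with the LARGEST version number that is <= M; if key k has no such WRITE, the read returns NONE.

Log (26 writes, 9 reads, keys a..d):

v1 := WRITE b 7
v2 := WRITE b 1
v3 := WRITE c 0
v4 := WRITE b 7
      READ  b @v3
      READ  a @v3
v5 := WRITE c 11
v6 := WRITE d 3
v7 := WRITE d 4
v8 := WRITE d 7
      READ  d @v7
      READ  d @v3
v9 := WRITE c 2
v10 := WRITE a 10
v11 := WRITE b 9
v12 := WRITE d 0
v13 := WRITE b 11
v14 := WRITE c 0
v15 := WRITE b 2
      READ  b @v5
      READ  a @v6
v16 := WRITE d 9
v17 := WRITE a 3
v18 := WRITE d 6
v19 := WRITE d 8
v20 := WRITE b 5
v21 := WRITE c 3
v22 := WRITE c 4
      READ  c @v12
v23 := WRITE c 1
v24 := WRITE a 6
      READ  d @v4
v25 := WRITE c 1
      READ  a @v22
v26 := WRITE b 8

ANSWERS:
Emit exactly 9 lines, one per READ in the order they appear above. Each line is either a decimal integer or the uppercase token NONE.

v1: WRITE b=7  (b history now [(1, 7)])
v2: WRITE b=1  (b history now [(1, 7), (2, 1)])
v3: WRITE c=0  (c history now [(3, 0)])
v4: WRITE b=7  (b history now [(1, 7), (2, 1), (4, 7)])
READ b @v3: history=[(1, 7), (2, 1), (4, 7)] -> pick v2 -> 1
READ a @v3: history=[] -> no version <= 3 -> NONE
v5: WRITE c=11  (c history now [(3, 0), (5, 11)])
v6: WRITE d=3  (d history now [(6, 3)])
v7: WRITE d=4  (d history now [(6, 3), (7, 4)])
v8: WRITE d=7  (d history now [(6, 3), (7, 4), (8, 7)])
READ d @v7: history=[(6, 3), (7, 4), (8, 7)] -> pick v7 -> 4
READ d @v3: history=[(6, 3), (7, 4), (8, 7)] -> no version <= 3 -> NONE
v9: WRITE c=2  (c history now [(3, 0), (5, 11), (9, 2)])
v10: WRITE a=10  (a history now [(10, 10)])
v11: WRITE b=9  (b history now [(1, 7), (2, 1), (4, 7), (11, 9)])
v12: WRITE d=0  (d history now [(6, 3), (7, 4), (8, 7), (12, 0)])
v13: WRITE b=11  (b history now [(1, 7), (2, 1), (4, 7), (11, 9), (13, 11)])
v14: WRITE c=0  (c history now [(3, 0), (5, 11), (9, 2), (14, 0)])
v15: WRITE b=2  (b history now [(1, 7), (2, 1), (4, 7), (11, 9), (13, 11), (15, 2)])
READ b @v5: history=[(1, 7), (2, 1), (4, 7), (11, 9), (13, 11), (15, 2)] -> pick v4 -> 7
READ a @v6: history=[(10, 10)] -> no version <= 6 -> NONE
v16: WRITE d=9  (d history now [(6, 3), (7, 4), (8, 7), (12, 0), (16, 9)])
v17: WRITE a=3  (a history now [(10, 10), (17, 3)])
v18: WRITE d=6  (d history now [(6, 3), (7, 4), (8, 7), (12, 0), (16, 9), (18, 6)])
v19: WRITE d=8  (d history now [(6, 3), (7, 4), (8, 7), (12, 0), (16, 9), (18, 6), (19, 8)])
v20: WRITE b=5  (b history now [(1, 7), (2, 1), (4, 7), (11, 9), (13, 11), (15, 2), (20, 5)])
v21: WRITE c=3  (c history now [(3, 0), (5, 11), (9, 2), (14, 0), (21, 3)])
v22: WRITE c=4  (c history now [(3, 0), (5, 11), (9, 2), (14, 0), (21, 3), (22, 4)])
READ c @v12: history=[(3, 0), (5, 11), (9, 2), (14, 0), (21, 3), (22, 4)] -> pick v9 -> 2
v23: WRITE c=1  (c history now [(3, 0), (5, 11), (9, 2), (14, 0), (21, 3), (22, 4), (23, 1)])
v24: WRITE a=6  (a history now [(10, 10), (17, 3), (24, 6)])
READ d @v4: history=[(6, 3), (7, 4), (8, 7), (12, 0), (16, 9), (18, 6), (19, 8)] -> no version <= 4 -> NONE
v25: WRITE c=1  (c history now [(3, 0), (5, 11), (9, 2), (14, 0), (21, 3), (22, 4), (23, 1), (25, 1)])
READ a @v22: history=[(10, 10), (17, 3), (24, 6)] -> pick v17 -> 3
v26: WRITE b=8  (b history now [(1, 7), (2, 1), (4, 7), (11, 9), (13, 11), (15, 2), (20, 5), (26, 8)])

Answer: 1
NONE
4
NONE
7
NONE
2
NONE
3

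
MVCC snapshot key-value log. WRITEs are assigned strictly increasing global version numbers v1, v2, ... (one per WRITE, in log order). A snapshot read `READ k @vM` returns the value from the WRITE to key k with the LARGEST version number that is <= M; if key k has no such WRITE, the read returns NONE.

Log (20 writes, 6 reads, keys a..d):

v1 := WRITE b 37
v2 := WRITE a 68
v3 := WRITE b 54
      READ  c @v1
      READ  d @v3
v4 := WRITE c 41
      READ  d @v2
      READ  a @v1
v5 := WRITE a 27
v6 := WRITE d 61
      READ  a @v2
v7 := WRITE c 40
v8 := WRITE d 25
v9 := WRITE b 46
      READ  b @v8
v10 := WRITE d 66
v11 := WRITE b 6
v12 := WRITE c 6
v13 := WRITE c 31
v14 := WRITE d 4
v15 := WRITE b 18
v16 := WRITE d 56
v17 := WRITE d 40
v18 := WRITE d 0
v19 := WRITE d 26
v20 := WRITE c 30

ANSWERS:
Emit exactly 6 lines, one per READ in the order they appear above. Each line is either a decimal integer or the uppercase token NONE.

v1: WRITE b=37  (b history now [(1, 37)])
v2: WRITE a=68  (a history now [(2, 68)])
v3: WRITE b=54  (b history now [(1, 37), (3, 54)])
READ c @v1: history=[] -> no version <= 1 -> NONE
READ d @v3: history=[] -> no version <= 3 -> NONE
v4: WRITE c=41  (c history now [(4, 41)])
READ d @v2: history=[] -> no version <= 2 -> NONE
READ a @v1: history=[(2, 68)] -> no version <= 1 -> NONE
v5: WRITE a=27  (a history now [(2, 68), (5, 27)])
v6: WRITE d=61  (d history now [(6, 61)])
READ a @v2: history=[(2, 68), (5, 27)] -> pick v2 -> 68
v7: WRITE c=40  (c history now [(4, 41), (7, 40)])
v8: WRITE d=25  (d history now [(6, 61), (8, 25)])
v9: WRITE b=46  (b history now [(1, 37), (3, 54), (9, 46)])
READ b @v8: history=[(1, 37), (3, 54), (9, 46)] -> pick v3 -> 54
v10: WRITE d=66  (d history now [(6, 61), (8, 25), (10, 66)])
v11: WRITE b=6  (b history now [(1, 37), (3, 54), (9, 46), (11, 6)])
v12: WRITE c=6  (c history now [(4, 41), (7, 40), (12, 6)])
v13: WRITE c=31  (c history now [(4, 41), (7, 40), (12, 6), (13, 31)])
v14: WRITE d=4  (d history now [(6, 61), (8, 25), (10, 66), (14, 4)])
v15: WRITE b=18  (b history now [(1, 37), (3, 54), (9, 46), (11, 6), (15, 18)])
v16: WRITE d=56  (d history now [(6, 61), (8, 25), (10, 66), (14, 4), (16, 56)])
v17: WRITE d=40  (d history now [(6, 61), (8, 25), (10, 66), (14, 4), (16, 56), (17, 40)])
v18: WRITE d=0  (d history now [(6, 61), (8, 25), (10, 66), (14, 4), (16, 56), (17, 40), (18, 0)])
v19: WRITE d=26  (d history now [(6, 61), (8, 25), (10, 66), (14, 4), (16, 56), (17, 40), (18, 0), (19, 26)])
v20: WRITE c=30  (c history now [(4, 41), (7, 40), (12, 6), (13, 31), (20, 30)])

Answer: NONE
NONE
NONE
NONE
68
54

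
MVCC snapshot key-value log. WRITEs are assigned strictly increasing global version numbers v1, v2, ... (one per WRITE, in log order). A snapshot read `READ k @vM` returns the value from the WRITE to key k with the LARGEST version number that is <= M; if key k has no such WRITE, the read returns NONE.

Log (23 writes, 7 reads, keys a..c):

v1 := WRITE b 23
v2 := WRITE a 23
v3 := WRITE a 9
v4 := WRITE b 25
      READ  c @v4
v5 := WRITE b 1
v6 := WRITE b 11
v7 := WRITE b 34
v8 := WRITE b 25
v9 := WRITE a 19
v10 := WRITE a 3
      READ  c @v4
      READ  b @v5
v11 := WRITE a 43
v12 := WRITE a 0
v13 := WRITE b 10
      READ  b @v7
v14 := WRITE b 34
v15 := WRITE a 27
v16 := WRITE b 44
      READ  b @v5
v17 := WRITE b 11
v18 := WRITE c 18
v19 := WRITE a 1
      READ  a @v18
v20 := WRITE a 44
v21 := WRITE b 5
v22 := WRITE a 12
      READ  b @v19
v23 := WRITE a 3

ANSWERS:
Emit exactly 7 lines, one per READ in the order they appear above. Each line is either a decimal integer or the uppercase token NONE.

Answer: NONE
NONE
1
34
1
27
11

Derivation:
v1: WRITE b=23  (b history now [(1, 23)])
v2: WRITE a=23  (a history now [(2, 23)])
v3: WRITE a=9  (a history now [(2, 23), (3, 9)])
v4: WRITE b=25  (b history now [(1, 23), (4, 25)])
READ c @v4: history=[] -> no version <= 4 -> NONE
v5: WRITE b=1  (b history now [(1, 23), (4, 25), (5, 1)])
v6: WRITE b=11  (b history now [(1, 23), (4, 25), (5, 1), (6, 11)])
v7: WRITE b=34  (b history now [(1, 23), (4, 25), (5, 1), (6, 11), (7, 34)])
v8: WRITE b=25  (b history now [(1, 23), (4, 25), (5, 1), (6, 11), (7, 34), (8, 25)])
v9: WRITE a=19  (a history now [(2, 23), (3, 9), (9, 19)])
v10: WRITE a=3  (a history now [(2, 23), (3, 9), (9, 19), (10, 3)])
READ c @v4: history=[] -> no version <= 4 -> NONE
READ b @v5: history=[(1, 23), (4, 25), (5, 1), (6, 11), (7, 34), (8, 25)] -> pick v5 -> 1
v11: WRITE a=43  (a history now [(2, 23), (3, 9), (9, 19), (10, 3), (11, 43)])
v12: WRITE a=0  (a history now [(2, 23), (3, 9), (9, 19), (10, 3), (11, 43), (12, 0)])
v13: WRITE b=10  (b history now [(1, 23), (4, 25), (5, 1), (6, 11), (7, 34), (8, 25), (13, 10)])
READ b @v7: history=[(1, 23), (4, 25), (5, 1), (6, 11), (7, 34), (8, 25), (13, 10)] -> pick v7 -> 34
v14: WRITE b=34  (b history now [(1, 23), (4, 25), (5, 1), (6, 11), (7, 34), (8, 25), (13, 10), (14, 34)])
v15: WRITE a=27  (a history now [(2, 23), (3, 9), (9, 19), (10, 3), (11, 43), (12, 0), (15, 27)])
v16: WRITE b=44  (b history now [(1, 23), (4, 25), (5, 1), (6, 11), (7, 34), (8, 25), (13, 10), (14, 34), (16, 44)])
READ b @v5: history=[(1, 23), (4, 25), (5, 1), (6, 11), (7, 34), (8, 25), (13, 10), (14, 34), (16, 44)] -> pick v5 -> 1
v17: WRITE b=11  (b history now [(1, 23), (4, 25), (5, 1), (6, 11), (7, 34), (8, 25), (13, 10), (14, 34), (16, 44), (17, 11)])
v18: WRITE c=18  (c history now [(18, 18)])
v19: WRITE a=1  (a history now [(2, 23), (3, 9), (9, 19), (10, 3), (11, 43), (12, 0), (15, 27), (19, 1)])
READ a @v18: history=[(2, 23), (3, 9), (9, 19), (10, 3), (11, 43), (12, 0), (15, 27), (19, 1)] -> pick v15 -> 27
v20: WRITE a=44  (a history now [(2, 23), (3, 9), (9, 19), (10, 3), (11, 43), (12, 0), (15, 27), (19, 1), (20, 44)])
v21: WRITE b=5  (b history now [(1, 23), (4, 25), (5, 1), (6, 11), (7, 34), (8, 25), (13, 10), (14, 34), (16, 44), (17, 11), (21, 5)])
v22: WRITE a=12  (a history now [(2, 23), (3, 9), (9, 19), (10, 3), (11, 43), (12, 0), (15, 27), (19, 1), (20, 44), (22, 12)])
READ b @v19: history=[(1, 23), (4, 25), (5, 1), (6, 11), (7, 34), (8, 25), (13, 10), (14, 34), (16, 44), (17, 11), (21, 5)] -> pick v17 -> 11
v23: WRITE a=3  (a history now [(2, 23), (3, 9), (9, 19), (10, 3), (11, 43), (12, 0), (15, 27), (19, 1), (20, 44), (22, 12), (23, 3)])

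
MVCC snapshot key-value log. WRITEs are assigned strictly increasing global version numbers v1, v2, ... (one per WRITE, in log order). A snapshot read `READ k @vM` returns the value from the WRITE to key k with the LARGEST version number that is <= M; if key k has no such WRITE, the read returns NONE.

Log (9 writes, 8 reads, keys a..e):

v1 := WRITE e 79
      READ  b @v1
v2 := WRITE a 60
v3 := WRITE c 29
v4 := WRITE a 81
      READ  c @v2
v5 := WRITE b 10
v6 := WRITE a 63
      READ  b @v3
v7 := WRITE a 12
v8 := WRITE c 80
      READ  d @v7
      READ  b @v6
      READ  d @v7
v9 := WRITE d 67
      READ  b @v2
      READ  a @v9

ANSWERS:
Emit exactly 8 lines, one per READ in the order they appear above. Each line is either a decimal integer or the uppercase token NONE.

v1: WRITE e=79  (e history now [(1, 79)])
READ b @v1: history=[] -> no version <= 1 -> NONE
v2: WRITE a=60  (a history now [(2, 60)])
v3: WRITE c=29  (c history now [(3, 29)])
v4: WRITE a=81  (a history now [(2, 60), (4, 81)])
READ c @v2: history=[(3, 29)] -> no version <= 2 -> NONE
v5: WRITE b=10  (b history now [(5, 10)])
v6: WRITE a=63  (a history now [(2, 60), (4, 81), (6, 63)])
READ b @v3: history=[(5, 10)] -> no version <= 3 -> NONE
v7: WRITE a=12  (a history now [(2, 60), (4, 81), (6, 63), (7, 12)])
v8: WRITE c=80  (c history now [(3, 29), (8, 80)])
READ d @v7: history=[] -> no version <= 7 -> NONE
READ b @v6: history=[(5, 10)] -> pick v5 -> 10
READ d @v7: history=[] -> no version <= 7 -> NONE
v9: WRITE d=67  (d history now [(9, 67)])
READ b @v2: history=[(5, 10)] -> no version <= 2 -> NONE
READ a @v9: history=[(2, 60), (4, 81), (6, 63), (7, 12)] -> pick v7 -> 12

Answer: NONE
NONE
NONE
NONE
10
NONE
NONE
12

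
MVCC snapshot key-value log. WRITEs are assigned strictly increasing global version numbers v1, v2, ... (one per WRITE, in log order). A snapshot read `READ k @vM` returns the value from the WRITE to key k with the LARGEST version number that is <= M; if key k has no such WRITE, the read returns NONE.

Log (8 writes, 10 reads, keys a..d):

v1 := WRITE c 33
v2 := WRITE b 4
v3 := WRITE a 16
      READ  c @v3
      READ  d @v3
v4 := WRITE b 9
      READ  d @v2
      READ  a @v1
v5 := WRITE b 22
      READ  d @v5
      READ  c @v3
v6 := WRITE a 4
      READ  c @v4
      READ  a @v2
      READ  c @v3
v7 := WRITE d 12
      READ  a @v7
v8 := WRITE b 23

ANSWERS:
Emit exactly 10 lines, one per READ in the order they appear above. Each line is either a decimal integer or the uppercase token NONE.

v1: WRITE c=33  (c history now [(1, 33)])
v2: WRITE b=4  (b history now [(2, 4)])
v3: WRITE a=16  (a history now [(3, 16)])
READ c @v3: history=[(1, 33)] -> pick v1 -> 33
READ d @v3: history=[] -> no version <= 3 -> NONE
v4: WRITE b=9  (b history now [(2, 4), (4, 9)])
READ d @v2: history=[] -> no version <= 2 -> NONE
READ a @v1: history=[(3, 16)] -> no version <= 1 -> NONE
v5: WRITE b=22  (b history now [(2, 4), (4, 9), (5, 22)])
READ d @v5: history=[] -> no version <= 5 -> NONE
READ c @v3: history=[(1, 33)] -> pick v1 -> 33
v6: WRITE a=4  (a history now [(3, 16), (6, 4)])
READ c @v4: history=[(1, 33)] -> pick v1 -> 33
READ a @v2: history=[(3, 16), (6, 4)] -> no version <= 2 -> NONE
READ c @v3: history=[(1, 33)] -> pick v1 -> 33
v7: WRITE d=12  (d history now [(7, 12)])
READ a @v7: history=[(3, 16), (6, 4)] -> pick v6 -> 4
v8: WRITE b=23  (b history now [(2, 4), (4, 9), (5, 22), (8, 23)])

Answer: 33
NONE
NONE
NONE
NONE
33
33
NONE
33
4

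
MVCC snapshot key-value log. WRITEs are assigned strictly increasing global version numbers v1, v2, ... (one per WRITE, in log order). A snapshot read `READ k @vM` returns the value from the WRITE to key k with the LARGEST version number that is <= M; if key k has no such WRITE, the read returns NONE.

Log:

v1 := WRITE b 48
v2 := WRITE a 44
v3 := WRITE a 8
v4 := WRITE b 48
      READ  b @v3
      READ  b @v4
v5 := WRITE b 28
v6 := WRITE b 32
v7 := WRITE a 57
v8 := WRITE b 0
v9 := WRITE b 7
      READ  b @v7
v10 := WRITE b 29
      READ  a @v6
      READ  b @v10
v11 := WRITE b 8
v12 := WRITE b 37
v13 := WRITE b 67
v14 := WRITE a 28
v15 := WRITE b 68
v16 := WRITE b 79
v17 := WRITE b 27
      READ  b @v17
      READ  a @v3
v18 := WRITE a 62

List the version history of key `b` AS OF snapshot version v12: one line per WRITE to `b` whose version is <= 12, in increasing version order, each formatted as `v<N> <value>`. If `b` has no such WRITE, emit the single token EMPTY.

Scan writes for key=b with version <= 12:
  v1 WRITE b 48 -> keep
  v2 WRITE a 44 -> skip
  v3 WRITE a 8 -> skip
  v4 WRITE b 48 -> keep
  v5 WRITE b 28 -> keep
  v6 WRITE b 32 -> keep
  v7 WRITE a 57 -> skip
  v8 WRITE b 0 -> keep
  v9 WRITE b 7 -> keep
  v10 WRITE b 29 -> keep
  v11 WRITE b 8 -> keep
  v12 WRITE b 37 -> keep
  v13 WRITE b 67 -> drop (> snap)
  v14 WRITE a 28 -> skip
  v15 WRITE b 68 -> drop (> snap)
  v16 WRITE b 79 -> drop (> snap)
  v17 WRITE b 27 -> drop (> snap)
  v18 WRITE a 62 -> skip
Collected: [(1, 48), (4, 48), (5, 28), (6, 32), (8, 0), (9, 7), (10, 29), (11, 8), (12, 37)]

Answer: v1 48
v4 48
v5 28
v6 32
v8 0
v9 7
v10 29
v11 8
v12 37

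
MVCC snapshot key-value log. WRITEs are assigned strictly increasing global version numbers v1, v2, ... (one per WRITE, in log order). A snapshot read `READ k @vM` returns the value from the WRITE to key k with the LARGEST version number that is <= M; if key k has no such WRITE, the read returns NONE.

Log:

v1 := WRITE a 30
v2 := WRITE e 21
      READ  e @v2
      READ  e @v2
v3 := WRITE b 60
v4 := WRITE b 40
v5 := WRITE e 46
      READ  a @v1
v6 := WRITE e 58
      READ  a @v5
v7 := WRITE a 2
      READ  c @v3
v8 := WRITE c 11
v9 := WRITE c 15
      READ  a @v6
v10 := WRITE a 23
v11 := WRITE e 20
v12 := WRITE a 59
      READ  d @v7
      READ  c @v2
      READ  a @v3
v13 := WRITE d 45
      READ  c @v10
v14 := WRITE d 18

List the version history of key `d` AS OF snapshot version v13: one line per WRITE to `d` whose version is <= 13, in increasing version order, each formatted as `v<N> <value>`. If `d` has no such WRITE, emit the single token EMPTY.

Scan writes for key=d with version <= 13:
  v1 WRITE a 30 -> skip
  v2 WRITE e 21 -> skip
  v3 WRITE b 60 -> skip
  v4 WRITE b 40 -> skip
  v5 WRITE e 46 -> skip
  v6 WRITE e 58 -> skip
  v7 WRITE a 2 -> skip
  v8 WRITE c 11 -> skip
  v9 WRITE c 15 -> skip
  v10 WRITE a 23 -> skip
  v11 WRITE e 20 -> skip
  v12 WRITE a 59 -> skip
  v13 WRITE d 45 -> keep
  v14 WRITE d 18 -> drop (> snap)
Collected: [(13, 45)]

Answer: v13 45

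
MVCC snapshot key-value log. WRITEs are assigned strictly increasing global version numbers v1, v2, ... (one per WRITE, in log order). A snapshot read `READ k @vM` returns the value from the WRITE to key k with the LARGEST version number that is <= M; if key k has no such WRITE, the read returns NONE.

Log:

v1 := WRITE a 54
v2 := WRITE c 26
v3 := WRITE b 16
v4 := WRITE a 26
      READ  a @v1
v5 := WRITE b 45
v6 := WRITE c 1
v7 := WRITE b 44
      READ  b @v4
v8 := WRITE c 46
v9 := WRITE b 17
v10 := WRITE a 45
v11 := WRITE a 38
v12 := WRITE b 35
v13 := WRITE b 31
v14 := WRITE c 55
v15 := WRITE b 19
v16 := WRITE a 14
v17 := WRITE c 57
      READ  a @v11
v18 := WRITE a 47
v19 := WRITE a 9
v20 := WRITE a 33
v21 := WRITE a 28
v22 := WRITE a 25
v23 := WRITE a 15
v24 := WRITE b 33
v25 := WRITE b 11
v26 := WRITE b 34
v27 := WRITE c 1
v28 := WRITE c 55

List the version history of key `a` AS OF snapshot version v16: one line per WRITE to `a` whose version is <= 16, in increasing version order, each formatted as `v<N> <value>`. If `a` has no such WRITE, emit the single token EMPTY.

Scan writes for key=a with version <= 16:
  v1 WRITE a 54 -> keep
  v2 WRITE c 26 -> skip
  v3 WRITE b 16 -> skip
  v4 WRITE a 26 -> keep
  v5 WRITE b 45 -> skip
  v6 WRITE c 1 -> skip
  v7 WRITE b 44 -> skip
  v8 WRITE c 46 -> skip
  v9 WRITE b 17 -> skip
  v10 WRITE a 45 -> keep
  v11 WRITE a 38 -> keep
  v12 WRITE b 35 -> skip
  v13 WRITE b 31 -> skip
  v14 WRITE c 55 -> skip
  v15 WRITE b 19 -> skip
  v16 WRITE a 14 -> keep
  v17 WRITE c 57 -> skip
  v18 WRITE a 47 -> drop (> snap)
  v19 WRITE a 9 -> drop (> snap)
  v20 WRITE a 33 -> drop (> snap)
  v21 WRITE a 28 -> drop (> snap)
  v22 WRITE a 25 -> drop (> snap)
  v23 WRITE a 15 -> drop (> snap)
  v24 WRITE b 33 -> skip
  v25 WRITE b 11 -> skip
  v26 WRITE b 34 -> skip
  v27 WRITE c 1 -> skip
  v28 WRITE c 55 -> skip
Collected: [(1, 54), (4, 26), (10, 45), (11, 38), (16, 14)]

Answer: v1 54
v4 26
v10 45
v11 38
v16 14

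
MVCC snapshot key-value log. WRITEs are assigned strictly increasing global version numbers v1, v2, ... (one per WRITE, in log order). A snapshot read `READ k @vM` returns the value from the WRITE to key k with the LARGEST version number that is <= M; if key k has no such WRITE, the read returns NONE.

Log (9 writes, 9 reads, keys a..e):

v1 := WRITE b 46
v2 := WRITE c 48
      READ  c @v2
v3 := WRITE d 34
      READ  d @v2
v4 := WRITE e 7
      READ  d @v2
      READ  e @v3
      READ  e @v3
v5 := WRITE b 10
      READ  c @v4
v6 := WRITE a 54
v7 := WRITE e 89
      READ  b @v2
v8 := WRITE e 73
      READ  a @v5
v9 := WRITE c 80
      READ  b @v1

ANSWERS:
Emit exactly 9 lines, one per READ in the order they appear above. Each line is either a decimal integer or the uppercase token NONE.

Answer: 48
NONE
NONE
NONE
NONE
48
46
NONE
46

Derivation:
v1: WRITE b=46  (b history now [(1, 46)])
v2: WRITE c=48  (c history now [(2, 48)])
READ c @v2: history=[(2, 48)] -> pick v2 -> 48
v3: WRITE d=34  (d history now [(3, 34)])
READ d @v2: history=[(3, 34)] -> no version <= 2 -> NONE
v4: WRITE e=7  (e history now [(4, 7)])
READ d @v2: history=[(3, 34)] -> no version <= 2 -> NONE
READ e @v3: history=[(4, 7)] -> no version <= 3 -> NONE
READ e @v3: history=[(4, 7)] -> no version <= 3 -> NONE
v5: WRITE b=10  (b history now [(1, 46), (5, 10)])
READ c @v4: history=[(2, 48)] -> pick v2 -> 48
v6: WRITE a=54  (a history now [(6, 54)])
v7: WRITE e=89  (e history now [(4, 7), (7, 89)])
READ b @v2: history=[(1, 46), (5, 10)] -> pick v1 -> 46
v8: WRITE e=73  (e history now [(4, 7), (7, 89), (8, 73)])
READ a @v5: history=[(6, 54)] -> no version <= 5 -> NONE
v9: WRITE c=80  (c history now [(2, 48), (9, 80)])
READ b @v1: history=[(1, 46), (5, 10)] -> pick v1 -> 46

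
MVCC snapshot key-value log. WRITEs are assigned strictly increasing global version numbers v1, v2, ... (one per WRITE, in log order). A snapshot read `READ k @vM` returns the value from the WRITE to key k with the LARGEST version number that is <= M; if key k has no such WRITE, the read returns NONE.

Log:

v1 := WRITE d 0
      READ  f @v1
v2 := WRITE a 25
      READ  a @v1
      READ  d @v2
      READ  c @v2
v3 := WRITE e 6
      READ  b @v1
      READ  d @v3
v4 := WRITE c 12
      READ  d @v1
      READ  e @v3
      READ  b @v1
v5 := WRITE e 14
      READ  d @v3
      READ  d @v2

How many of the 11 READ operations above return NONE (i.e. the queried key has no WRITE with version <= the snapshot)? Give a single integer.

Answer: 5

Derivation:
v1: WRITE d=0  (d history now [(1, 0)])
READ f @v1: history=[] -> no version <= 1 -> NONE
v2: WRITE a=25  (a history now [(2, 25)])
READ a @v1: history=[(2, 25)] -> no version <= 1 -> NONE
READ d @v2: history=[(1, 0)] -> pick v1 -> 0
READ c @v2: history=[] -> no version <= 2 -> NONE
v3: WRITE e=6  (e history now [(3, 6)])
READ b @v1: history=[] -> no version <= 1 -> NONE
READ d @v3: history=[(1, 0)] -> pick v1 -> 0
v4: WRITE c=12  (c history now [(4, 12)])
READ d @v1: history=[(1, 0)] -> pick v1 -> 0
READ e @v3: history=[(3, 6)] -> pick v3 -> 6
READ b @v1: history=[] -> no version <= 1 -> NONE
v5: WRITE e=14  (e history now [(3, 6), (5, 14)])
READ d @v3: history=[(1, 0)] -> pick v1 -> 0
READ d @v2: history=[(1, 0)] -> pick v1 -> 0
Read results in order: ['NONE', 'NONE', '0', 'NONE', 'NONE', '0', '0', '6', 'NONE', '0', '0']
NONE count = 5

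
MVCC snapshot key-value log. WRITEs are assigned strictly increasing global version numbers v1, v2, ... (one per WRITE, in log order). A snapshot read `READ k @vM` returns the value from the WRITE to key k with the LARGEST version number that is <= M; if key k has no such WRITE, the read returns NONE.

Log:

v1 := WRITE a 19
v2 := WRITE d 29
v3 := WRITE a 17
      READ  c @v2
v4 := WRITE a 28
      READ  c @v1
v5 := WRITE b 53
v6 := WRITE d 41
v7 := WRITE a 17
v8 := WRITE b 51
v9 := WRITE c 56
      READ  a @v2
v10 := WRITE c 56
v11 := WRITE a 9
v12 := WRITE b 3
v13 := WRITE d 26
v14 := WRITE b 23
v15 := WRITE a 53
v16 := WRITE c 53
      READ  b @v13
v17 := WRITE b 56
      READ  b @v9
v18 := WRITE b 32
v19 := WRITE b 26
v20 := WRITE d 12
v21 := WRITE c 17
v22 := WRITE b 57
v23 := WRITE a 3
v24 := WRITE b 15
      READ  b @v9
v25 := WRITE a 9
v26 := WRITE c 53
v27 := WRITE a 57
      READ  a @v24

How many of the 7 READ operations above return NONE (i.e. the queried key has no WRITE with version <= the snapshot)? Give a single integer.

v1: WRITE a=19  (a history now [(1, 19)])
v2: WRITE d=29  (d history now [(2, 29)])
v3: WRITE a=17  (a history now [(1, 19), (3, 17)])
READ c @v2: history=[] -> no version <= 2 -> NONE
v4: WRITE a=28  (a history now [(1, 19), (3, 17), (4, 28)])
READ c @v1: history=[] -> no version <= 1 -> NONE
v5: WRITE b=53  (b history now [(5, 53)])
v6: WRITE d=41  (d history now [(2, 29), (6, 41)])
v7: WRITE a=17  (a history now [(1, 19), (3, 17), (4, 28), (7, 17)])
v8: WRITE b=51  (b history now [(5, 53), (8, 51)])
v9: WRITE c=56  (c history now [(9, 56)])
READ a @v2: history=[(1, 19), (3, 17), (4, 28), (7, 17)] -> pick v1 -> 19
v10: WRITE c=56  (c history now [(9, 56), (10, 56)])
v11: WRITE a=9  (a history now [(1, 19), (3, 17), (4, 28), (7, 17), (11, 9)])
v12: WRITE b=3  (b history now [(5, 53), (8, 51), (12, 3)])
v13: WRITE d=26  (d history now [(2, 29), (6, 41), (13, 26)])
v14: WRITE b=23  (b history now [(5, 53), (8, 51), (12, 3), (14, 23)])
v15: WRITE a=53  (a history now [(1, 19), (3, 17), (4, 28), (7, 17), (11, 9), (15, 53)])
v16: WRITE c=53  (c history now [(9, 56), (10, 56), (16, 53)])
READ b @v13: history=[(5, 53), (8, 51), (12, 3), (14, 23)] -> pick v12 -> 3
v17: WRITE b=56  (b history now [(5, 53), (8, 51), (12, 3), (14, 23), (17, 56)])
READ b @v9: history=[(5, 53), (8, 51), (12, 3), (14, 23), (17, 56)] -> pick v8 -> 51
v18: WRITE b=32  (b history now [(5, 53), (8, 51), (12, 3), (14, 23), (17, 56), (18, 32)])
v19: WRITE b=26  (b history now [(5, 53), (8, 51), (12, 3), (14, 23), (17, 56), (18, 32), (19, 26)])
v20: WRITE d=12  (d history now [(2, 29), (6, 41), (13, 26), (20, 12)])
v21: WRITE c=17  (c history now [(9, 56), (10, 56), (16, 53), (21, 17)])
v22: WRITE b=57  (b history now [(5, 53), (8, 51), (12, 3), (14, 23), (17, 56), (18, 32), (19, 26), (22, 57)])
v23: WRITE a=3  (a history now [(1, 19), (3, 17), (4, 28), (7, 17), (11, 9), (15, 53), (23, 3)])
v24: WRITE b=15  (b history now [(5, 53), (8, 51), (12, 3), (14, 23), (17, 56), (18, 32), (19, 26), (22, 57), (24, 15)])
READ b @v9: history=[(5, 53), (8, 51), (12, 3), (14, 23), (17, 56), (18, 32), (19, 26), (22, 57), (24, 15)] -> pick v8 -> 51
v25: WRITE a=9  (a history now [(1, 19), (3, 17), (4, 28), (7, 17), (11, 9), (15, 53), (23, 3), (25, 9)])
v26: WRITE c=53  (c history now [(9, 56), (10, 56), (16, 53), (21, 17), (26, 53)])
v27: WRITE a=57  (a history now [(1, 19), (3, 17), (4, 28), (7, 17), (11, 9), (15, 53), (23, 3), (25, 9), (27, 57)])
READ a @v24: history=[(1, 19), (3, 17), (4, 28), (7, 17), (11, 9), (15, 53), (23, 3), (25, 9), (27, 57)] -> pick v23 -> 3
Read results in order: ['NONE', 'NONE', '19', '3', '51', '51', '3']
NONE count = 2

Answer: 2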